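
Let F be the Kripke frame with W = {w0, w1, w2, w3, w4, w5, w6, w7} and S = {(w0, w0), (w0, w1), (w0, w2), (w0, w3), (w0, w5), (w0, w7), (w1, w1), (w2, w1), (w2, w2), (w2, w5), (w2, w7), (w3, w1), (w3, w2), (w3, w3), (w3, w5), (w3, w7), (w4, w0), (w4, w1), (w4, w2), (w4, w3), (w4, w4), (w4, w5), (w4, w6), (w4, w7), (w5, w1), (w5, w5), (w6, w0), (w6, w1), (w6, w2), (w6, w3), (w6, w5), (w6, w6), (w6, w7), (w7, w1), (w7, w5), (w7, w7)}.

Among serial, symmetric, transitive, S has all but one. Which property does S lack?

symmetric

Serial: yes — every world has a successor (e.g. w0 S w0).
Symmetric: no — w0 S w1 but not w1 S w0.
Transitive: yes — every two-step S-path is closed by a direct edge.
Only symmetric fails.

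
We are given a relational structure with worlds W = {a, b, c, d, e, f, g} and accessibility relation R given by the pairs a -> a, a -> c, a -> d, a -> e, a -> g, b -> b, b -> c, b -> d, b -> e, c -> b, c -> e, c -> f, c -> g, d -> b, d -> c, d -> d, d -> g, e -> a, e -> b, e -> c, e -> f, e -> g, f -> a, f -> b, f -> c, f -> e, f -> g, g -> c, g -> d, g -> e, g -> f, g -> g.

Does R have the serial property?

Serial: yes — every world has a successor (e.g. a R a).

Yes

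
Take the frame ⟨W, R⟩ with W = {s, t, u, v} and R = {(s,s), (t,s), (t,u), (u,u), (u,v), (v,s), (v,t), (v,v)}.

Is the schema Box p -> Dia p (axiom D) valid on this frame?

By correspondence theory, D is valid on a frame iff R is serial.
Serial: yes — every world has a successor (e.g. s R s).

Yes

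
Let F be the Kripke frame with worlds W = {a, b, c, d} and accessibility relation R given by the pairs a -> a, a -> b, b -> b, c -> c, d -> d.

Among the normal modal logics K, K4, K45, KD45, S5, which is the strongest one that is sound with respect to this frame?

K4

Transitive (axiom 4): yes — every two-step R-path is closed by a direct edge.
Euclidean (axiom 5): no — a R b and a R a, but not b R a.
Serial (axiom D): yes — every world has a successor (e.g. a R a).
Reflexive (axiom T): yes — every world is R-related to itself.
So F validates K, K4; K45 would additionally require R to be Euclidean. The strongest is K4.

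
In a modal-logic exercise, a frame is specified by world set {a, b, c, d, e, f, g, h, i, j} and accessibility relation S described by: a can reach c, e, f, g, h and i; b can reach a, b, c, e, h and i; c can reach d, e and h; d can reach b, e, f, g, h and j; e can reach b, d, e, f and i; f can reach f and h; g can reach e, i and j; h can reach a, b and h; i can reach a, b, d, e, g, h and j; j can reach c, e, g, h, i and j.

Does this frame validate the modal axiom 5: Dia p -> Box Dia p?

No

Axiom 5 corresponds to the accessibility relation being Euclidean.
Euclidean: no — a S c and a S f, but not c S f.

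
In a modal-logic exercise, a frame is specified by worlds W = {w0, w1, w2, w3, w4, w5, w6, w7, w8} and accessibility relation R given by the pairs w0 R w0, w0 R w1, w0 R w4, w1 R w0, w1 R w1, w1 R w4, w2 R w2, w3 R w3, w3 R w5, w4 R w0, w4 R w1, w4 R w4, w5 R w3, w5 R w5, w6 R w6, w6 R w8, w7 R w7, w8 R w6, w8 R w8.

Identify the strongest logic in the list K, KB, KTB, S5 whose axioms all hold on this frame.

S5

Symmetric (axiom B): yes — every pair in R has its reverse in R.
Reflexive (axiom T): yes — every world is R-related to itself.
Euclidean (axiom 5): yes — any two successors of a common world are R-related.
So F validates K, KB, KTB, S5. The strongest is S5.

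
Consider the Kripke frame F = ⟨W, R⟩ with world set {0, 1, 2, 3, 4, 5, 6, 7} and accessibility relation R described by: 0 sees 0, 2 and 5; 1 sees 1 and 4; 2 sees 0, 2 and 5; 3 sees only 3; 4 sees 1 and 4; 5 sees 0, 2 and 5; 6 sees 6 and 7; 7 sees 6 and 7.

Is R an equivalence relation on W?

Yes

Reflexive: yes — every world is R-related to itself.
Symmetric: yes — every pair in R has its reverse in R.
Transitive: yes — every two-step R-path is closed by a direct edge.
So R is an equivalence relation.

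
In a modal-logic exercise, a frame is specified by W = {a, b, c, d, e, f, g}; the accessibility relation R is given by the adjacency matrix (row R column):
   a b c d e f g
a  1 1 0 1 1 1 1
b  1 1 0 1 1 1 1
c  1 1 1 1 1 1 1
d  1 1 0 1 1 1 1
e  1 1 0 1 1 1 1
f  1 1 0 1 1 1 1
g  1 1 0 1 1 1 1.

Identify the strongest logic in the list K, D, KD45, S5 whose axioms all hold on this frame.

D

Serial (axiom D): yes — every world has a successor (e.g. a R a).
Euclidean (axiom 5): no — c R a and c R c, but not a R c.
Transitive (axiom 4): yes — every two-step R-path is closed by a direct edge.
Reflexive (axiom T): yes — every world is R-related to itself.
So F validates K, D; KD45 would additionally require R to be Euclidean. The strongest is D.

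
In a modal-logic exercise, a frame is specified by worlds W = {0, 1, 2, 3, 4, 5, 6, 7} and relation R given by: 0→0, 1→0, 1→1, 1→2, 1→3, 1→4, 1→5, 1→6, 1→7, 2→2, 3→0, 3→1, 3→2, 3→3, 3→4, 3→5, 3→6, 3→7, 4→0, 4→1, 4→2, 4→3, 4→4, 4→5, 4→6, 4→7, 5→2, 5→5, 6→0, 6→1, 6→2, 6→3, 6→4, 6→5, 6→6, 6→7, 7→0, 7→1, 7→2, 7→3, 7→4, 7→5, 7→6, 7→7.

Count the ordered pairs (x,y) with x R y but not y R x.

Enumerating: (1,0), (1,2), (1,5), (3,0), (3,2), (3,5), (4,0), (4,2), (4,5), (5,2), (6,0), (6,2), (6,5), (7,0), (7,2), (7,5).

16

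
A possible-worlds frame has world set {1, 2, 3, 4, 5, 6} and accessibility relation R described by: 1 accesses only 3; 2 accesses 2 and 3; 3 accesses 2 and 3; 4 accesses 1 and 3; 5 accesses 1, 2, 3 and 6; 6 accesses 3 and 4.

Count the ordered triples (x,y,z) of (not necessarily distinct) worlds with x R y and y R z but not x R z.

5

Enumerating: (1,3,2), (4,3,2), (5,6,4), (6,3,2), (6,4,1).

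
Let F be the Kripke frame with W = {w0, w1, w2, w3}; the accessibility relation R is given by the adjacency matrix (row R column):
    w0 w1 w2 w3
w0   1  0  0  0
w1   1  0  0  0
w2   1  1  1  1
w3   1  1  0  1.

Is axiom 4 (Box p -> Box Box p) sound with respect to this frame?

Yes

The schema 4 characterises exactly the transitive frames.
Transitive: yes — every two-step R-path is closed by a direct edge.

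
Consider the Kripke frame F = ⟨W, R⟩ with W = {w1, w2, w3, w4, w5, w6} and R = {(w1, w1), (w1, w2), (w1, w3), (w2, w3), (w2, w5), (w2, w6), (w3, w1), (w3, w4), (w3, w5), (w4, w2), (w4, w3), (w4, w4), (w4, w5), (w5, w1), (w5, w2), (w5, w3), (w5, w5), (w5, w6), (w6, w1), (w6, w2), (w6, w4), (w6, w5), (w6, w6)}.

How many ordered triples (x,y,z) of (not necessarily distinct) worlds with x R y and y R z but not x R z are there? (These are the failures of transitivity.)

28

Enumerating: (w1,w2,w5), (w1,w2,w6), (w1,w3,w4), (w1,w3,w5), (w2,w3,w1), (w2,w3,w4), (w2,w5,w1), (w2,w5,w2), (w2,w6,w1), (w2,w6,w2), (w2,w6,w4), (w3,w1,w2), … and 16 more.
Total: 28.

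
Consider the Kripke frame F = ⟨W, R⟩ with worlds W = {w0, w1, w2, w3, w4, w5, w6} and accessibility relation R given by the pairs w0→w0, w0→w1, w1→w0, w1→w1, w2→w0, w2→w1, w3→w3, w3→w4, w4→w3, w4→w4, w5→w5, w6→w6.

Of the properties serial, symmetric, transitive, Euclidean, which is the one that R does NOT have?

symmetric

Serial: yes — every world has a successor (e.g. w0 R w0).
Symmetric: no — w2 R w0 but not w0 R w2.
Transitive: yes — every two-step R-path is closed by a direct edge.
Euclidean: yes — any two successors of a common world are R-related.
Only symmetric fails.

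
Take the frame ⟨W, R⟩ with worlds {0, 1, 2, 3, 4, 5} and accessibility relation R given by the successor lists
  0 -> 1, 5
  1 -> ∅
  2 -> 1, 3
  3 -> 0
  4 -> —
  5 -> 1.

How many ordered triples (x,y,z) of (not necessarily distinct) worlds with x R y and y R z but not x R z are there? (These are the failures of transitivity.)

3

Enumerating: (2,3,0), (3,0,1), (3,0,5).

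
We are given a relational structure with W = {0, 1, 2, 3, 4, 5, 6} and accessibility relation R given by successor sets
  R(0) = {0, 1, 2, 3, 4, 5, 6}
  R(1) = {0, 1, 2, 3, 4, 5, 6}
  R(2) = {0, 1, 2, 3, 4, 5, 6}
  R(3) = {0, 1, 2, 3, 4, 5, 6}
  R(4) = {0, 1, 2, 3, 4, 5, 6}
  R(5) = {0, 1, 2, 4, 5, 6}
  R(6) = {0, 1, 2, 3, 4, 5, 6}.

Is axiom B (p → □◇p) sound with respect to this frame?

No

By correspondence theory, B is valid on a frame iff R is symmetric.
Symmetric: no — 3 R 5 but not 5 R 3.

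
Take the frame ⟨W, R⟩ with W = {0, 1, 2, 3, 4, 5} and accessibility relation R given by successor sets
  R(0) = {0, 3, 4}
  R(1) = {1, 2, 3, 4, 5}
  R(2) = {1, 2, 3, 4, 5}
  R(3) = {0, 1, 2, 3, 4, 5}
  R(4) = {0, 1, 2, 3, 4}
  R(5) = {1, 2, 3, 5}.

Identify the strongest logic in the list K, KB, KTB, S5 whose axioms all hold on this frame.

Symmetric (axiom B): yes — every pair in R has its reverse in R.
Reflexive (axiom T): yes — every world is R-related to itself.
Euclidean (axiom 5): no — 1 R 4 and 1 R 5, but not 4 R 5.
So F validates K, KB, KTB; S5 would additionally require R to be Euclidean. The strongest is KTB.

KTB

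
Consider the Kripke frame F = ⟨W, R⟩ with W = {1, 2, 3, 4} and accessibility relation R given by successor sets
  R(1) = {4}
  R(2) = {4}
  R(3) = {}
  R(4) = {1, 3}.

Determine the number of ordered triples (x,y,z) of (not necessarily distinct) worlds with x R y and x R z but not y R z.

Enumerating: (1,4,4), (2,4,4), (4,1,1), (4,1,3), (4,3,1), (4,3,3).

6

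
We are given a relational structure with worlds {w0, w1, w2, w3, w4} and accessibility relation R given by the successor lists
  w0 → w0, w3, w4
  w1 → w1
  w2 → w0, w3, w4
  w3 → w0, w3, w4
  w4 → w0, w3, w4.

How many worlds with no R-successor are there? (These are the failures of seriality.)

R is serial; there are no such worlds.

0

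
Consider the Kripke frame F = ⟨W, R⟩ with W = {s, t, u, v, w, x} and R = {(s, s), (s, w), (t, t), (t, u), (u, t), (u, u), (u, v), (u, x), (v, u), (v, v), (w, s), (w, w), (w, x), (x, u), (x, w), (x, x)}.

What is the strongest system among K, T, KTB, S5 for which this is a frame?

KTB

Reflexive (axiom T): yes — every world is R-related to itself.
Symmetric (axiom B): yes — every pair in R has its reverse in R.
Euclidean (axiom 5): no — u R t and u R v, but not t R v.
So F validates K, T, KTB; S5 would additionally require R to be Euclidean. The strongest is KTB.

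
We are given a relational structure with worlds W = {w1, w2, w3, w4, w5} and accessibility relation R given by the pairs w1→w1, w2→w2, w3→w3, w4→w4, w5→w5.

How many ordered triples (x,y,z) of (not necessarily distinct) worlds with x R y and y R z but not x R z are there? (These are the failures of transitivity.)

0

R is transitive; there are no such tuples.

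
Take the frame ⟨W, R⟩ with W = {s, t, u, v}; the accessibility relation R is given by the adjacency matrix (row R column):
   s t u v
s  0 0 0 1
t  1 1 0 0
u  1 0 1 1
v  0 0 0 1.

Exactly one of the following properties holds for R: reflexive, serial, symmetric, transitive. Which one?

serial

Reflexive: no — s is not related to itself.
Serial: yes — every world has a successor (e.g. s R v).
Symmetric: no — s R v but not v R s.
Transitive: no — t R s and s R v, but not t R v.
Only serial holds.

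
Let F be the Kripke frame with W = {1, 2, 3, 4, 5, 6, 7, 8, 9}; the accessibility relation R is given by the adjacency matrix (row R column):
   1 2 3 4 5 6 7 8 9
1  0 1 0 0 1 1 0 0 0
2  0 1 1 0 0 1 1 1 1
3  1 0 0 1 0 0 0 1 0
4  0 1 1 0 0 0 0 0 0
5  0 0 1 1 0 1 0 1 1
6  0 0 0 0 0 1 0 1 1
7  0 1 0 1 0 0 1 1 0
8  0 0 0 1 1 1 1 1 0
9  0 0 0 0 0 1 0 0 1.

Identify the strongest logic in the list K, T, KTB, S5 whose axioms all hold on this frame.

K

Reflexive (axiom T): no — 1 is not related to itself.
Symmetric (axiom B): no — 1 R 2 but not 2 R 1.
Euclidean (axiom 5): no — 1 R 2 and 1 R 5, but not 2 R 5.
So F validates K; T would additionally require R to be reflexive. The strongest is K.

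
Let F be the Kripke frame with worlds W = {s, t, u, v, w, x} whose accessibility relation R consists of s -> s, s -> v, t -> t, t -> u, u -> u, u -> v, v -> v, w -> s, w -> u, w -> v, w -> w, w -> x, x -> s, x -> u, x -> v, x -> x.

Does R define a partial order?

Reflexive: yes — every world is R-related to itself.
Transitive: no — t R u and u R v, but not t R v.
Antisymmetric: yes — no distinct pair is related both ways.
So R is not a partial order.

No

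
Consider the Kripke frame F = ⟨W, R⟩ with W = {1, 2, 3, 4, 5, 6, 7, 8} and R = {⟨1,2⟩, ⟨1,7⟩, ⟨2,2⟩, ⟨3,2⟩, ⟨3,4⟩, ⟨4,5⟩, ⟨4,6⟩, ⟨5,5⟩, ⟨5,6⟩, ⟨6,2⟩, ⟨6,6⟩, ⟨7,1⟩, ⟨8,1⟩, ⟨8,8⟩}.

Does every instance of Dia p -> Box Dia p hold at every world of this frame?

Axiom 5 corresponds to the accessibility relation being Euclidean.
Euclidean: no — 1 R 2 and 1 R 7, but not 2 R 7.

No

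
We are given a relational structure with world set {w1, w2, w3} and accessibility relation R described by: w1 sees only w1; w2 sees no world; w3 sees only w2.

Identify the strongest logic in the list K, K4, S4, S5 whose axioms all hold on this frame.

Transitive (axiom 4): yes — every two-step R-path is closed by a direct edge.
Reflexive (axiom T): no — w2 is not related to itself.
Euclidean (axiom 5): no — w3 R w2 and w3 R w2, but not w2 R w2.
So F validates K, K4; S4 would additionally require R to be reflexive. The strongest is K4.

K4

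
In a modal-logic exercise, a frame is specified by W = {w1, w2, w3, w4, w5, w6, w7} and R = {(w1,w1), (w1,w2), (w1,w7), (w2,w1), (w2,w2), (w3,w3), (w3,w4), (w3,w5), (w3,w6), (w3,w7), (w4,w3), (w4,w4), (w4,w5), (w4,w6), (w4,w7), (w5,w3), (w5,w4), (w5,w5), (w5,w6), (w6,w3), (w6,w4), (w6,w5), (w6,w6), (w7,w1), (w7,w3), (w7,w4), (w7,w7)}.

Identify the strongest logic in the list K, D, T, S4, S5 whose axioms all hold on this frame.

Serial (axiom D): yes — every world has a successor (e.g. w1 R w1).
Reflexive (axiom T): yes — every world is R-related to itself.
Transitive (axiom 4): no — w1 R w7 and w7 R w3, but not w1 R w3.
Euclidean (axiom 5): no — w1 R w2 and w1 R w7, but not w2 R w7.
So F validates K, D, T; S4 would additionally require R to be transitive. The strongest is T.

T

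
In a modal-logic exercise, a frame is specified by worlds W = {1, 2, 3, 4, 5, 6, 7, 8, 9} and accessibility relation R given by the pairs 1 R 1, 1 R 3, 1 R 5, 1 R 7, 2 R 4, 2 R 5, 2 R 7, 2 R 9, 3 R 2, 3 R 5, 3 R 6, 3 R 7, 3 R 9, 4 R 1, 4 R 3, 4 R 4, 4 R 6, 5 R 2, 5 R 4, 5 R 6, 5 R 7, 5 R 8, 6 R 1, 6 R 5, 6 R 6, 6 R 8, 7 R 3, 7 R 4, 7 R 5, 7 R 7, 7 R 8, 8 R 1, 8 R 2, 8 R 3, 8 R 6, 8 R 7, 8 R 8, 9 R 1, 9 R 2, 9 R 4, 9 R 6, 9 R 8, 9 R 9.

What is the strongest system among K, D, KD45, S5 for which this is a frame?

Serial (axiom D): yes — every world has a successor (e.g. 1 R 1).
Euclidean (axiom 5): no — 1 R 5 and 1 R 3, but not 5 R 3.
Transitive (axiom 4): no — 1 R 3 and 3 R 2, but not 1 R 2.
Reflexive (axiom T): no — 2 is not related to itself.
So F validates K, D; KD45 would additionally require R to be Euclidean and transitive. The strongest is D.

D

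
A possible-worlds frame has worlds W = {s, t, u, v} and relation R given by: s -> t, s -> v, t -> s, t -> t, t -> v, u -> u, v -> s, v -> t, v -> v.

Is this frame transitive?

Transitive: no — s R t and t R s, but not s R s.

No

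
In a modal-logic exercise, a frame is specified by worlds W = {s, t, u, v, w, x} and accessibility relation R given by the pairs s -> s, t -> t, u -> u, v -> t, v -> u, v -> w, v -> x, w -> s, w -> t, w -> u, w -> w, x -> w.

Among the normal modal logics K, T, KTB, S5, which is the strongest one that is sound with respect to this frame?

Reflexive (axiom T): no — v is not related to itself.
Symmetric (axiom B): no — v R t but not t R v.
Euclidean (axiom 5): no — v R t and v R u, but not t R u.
So F validates K; T would additionally require R to be reflexive. The strongest is K.

K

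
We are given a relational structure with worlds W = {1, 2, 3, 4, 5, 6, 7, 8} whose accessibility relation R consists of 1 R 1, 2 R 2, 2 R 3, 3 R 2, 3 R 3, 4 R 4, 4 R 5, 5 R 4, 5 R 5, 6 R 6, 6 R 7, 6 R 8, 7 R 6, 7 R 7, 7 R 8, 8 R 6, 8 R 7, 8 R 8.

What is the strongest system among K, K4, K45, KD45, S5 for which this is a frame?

S5

Transitive (axiom 4): yes — every two-step R-path is closed by a direct edge.
Euclidean (axiom 5): yes — any two successors of a common world are R-related.
Serial (axiom D): yes — every world has a successor (e.g. 1 R 1).
Reflexive (axiom T): yes — every world is R-related to itself.
So F validates K, K4, K45, KD45, S5. The strongest is S5.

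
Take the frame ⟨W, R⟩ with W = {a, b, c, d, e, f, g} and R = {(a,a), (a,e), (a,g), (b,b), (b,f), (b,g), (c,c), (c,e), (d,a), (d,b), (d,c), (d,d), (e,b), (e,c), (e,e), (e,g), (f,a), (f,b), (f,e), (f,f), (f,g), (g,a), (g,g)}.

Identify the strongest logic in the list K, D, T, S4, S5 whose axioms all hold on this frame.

T

Serial (axiom D): yes — every world has a successor (e.g. a R a).
Reflexive (axiom T): yes — every world is R-related to itself.
Transitive (axiom 4): no — a R e and e R b, but not a R b.
Euclidean (axiom 5): no — a R g and a R e, but not g R e.
So F validates K, D, T; S4 would additionally require R to be transitive. The strongest is T.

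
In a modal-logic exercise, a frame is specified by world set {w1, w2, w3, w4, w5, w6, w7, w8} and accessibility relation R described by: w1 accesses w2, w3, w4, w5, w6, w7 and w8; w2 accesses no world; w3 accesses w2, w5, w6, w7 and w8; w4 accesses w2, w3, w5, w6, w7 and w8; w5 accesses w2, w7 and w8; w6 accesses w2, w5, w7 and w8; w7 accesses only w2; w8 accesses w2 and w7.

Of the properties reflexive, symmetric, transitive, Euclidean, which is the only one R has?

transitive

Reflexive: no — w1 is not related to itself.
Symmetric: no — w1 R w2 but not w2 R w1.
Transitive: yes — every two-step R-path is closed by a direct edge.
Euclidean: no — w1 R w2 and w1 R w3, but not w2 R w3.
Only transitive holds.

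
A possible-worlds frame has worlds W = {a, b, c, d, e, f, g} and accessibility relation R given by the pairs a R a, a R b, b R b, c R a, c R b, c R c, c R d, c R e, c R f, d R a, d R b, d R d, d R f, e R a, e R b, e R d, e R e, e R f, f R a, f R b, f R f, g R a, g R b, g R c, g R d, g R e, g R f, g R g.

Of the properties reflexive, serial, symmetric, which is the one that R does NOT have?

symmetric

Reflexive: yes — every world is R-related to itself.
Serial: yes — every world has a successor (e.g. a R a).
Symmetric: no — a R b but not b R a.
Only symmetric fails.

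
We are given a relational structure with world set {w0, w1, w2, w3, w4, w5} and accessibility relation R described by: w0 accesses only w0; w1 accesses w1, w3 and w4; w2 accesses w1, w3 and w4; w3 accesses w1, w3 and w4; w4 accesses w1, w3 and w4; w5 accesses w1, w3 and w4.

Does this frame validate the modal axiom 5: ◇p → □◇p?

The schema 5 characterises exactly the Euclidean frames.
Euclidean: yes — any two successors of a common world are R-related.

Yes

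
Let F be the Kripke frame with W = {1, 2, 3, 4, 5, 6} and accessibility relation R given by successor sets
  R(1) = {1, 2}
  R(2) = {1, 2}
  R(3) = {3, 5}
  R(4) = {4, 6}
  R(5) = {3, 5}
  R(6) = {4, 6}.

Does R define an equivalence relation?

Reflexive: yes — every world is R-related to itself.
Symmetric: yes — every pair in R has its reverse in R.
Transitive: yes — every two-step R-path is closed by a direct edge.
So R is an equivalence relation.

Yes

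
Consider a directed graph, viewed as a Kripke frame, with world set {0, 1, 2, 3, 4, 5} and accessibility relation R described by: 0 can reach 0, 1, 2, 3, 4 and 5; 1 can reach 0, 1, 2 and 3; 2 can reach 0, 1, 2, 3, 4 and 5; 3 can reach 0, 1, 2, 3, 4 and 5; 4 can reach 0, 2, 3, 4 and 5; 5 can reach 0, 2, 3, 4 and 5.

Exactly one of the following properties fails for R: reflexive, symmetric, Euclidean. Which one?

Reflexive: yes — every world is R-related to itself.
Symmetric: yes — every pair in R has its reverse in R.
Euclidean: no — 0 R 1 and 0 R 4, but not 1 R 4.
Only Euclidean fails.

Euclidean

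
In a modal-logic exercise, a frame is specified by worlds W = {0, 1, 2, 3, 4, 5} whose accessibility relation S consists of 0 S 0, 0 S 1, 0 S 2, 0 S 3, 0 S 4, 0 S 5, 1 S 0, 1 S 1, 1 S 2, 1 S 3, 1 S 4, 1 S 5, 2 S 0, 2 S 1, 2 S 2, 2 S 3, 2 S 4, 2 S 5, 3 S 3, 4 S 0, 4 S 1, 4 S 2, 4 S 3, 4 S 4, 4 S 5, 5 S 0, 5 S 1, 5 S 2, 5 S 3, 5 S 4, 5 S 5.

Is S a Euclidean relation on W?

No

Euclidean: no — 0 S 3 and 0 S 1, but not 3 S 1.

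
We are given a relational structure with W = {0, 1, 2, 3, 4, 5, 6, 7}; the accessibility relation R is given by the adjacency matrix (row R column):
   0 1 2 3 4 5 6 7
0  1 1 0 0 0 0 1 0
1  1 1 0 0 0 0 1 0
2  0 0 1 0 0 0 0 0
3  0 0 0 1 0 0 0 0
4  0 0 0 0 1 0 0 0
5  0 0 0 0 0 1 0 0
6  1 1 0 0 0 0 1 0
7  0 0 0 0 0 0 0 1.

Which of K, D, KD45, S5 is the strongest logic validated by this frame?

Serial (axiom D): yes — every world has a successor (e.g. 0 R 0).
Euclidean (axiom 5): yes — any two successors of a common world are R-related.
Transitive (axiom 4): yes — every two-step R-path is closed by a direct edge.
Reflexive (axiom T): yes — every world is R-related to itself.
So F validates K, D, KD45, S5. The strongest is S5.

S5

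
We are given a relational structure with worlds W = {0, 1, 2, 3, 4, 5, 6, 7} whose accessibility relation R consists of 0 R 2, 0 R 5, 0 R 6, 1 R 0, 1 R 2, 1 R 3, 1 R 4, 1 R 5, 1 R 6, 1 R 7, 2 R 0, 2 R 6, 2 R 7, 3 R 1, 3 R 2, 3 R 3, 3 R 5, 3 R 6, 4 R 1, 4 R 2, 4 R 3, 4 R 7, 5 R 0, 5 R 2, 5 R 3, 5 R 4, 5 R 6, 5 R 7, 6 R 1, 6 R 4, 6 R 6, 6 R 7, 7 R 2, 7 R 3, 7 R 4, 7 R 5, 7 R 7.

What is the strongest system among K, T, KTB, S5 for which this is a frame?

Reflexive (axiom T): no — 0 is not related to itself.
Symmetric (axiom B): no — 0 R 6 but not 6 R 0.
Euclidean (axiom 5): no — 0 R 2 and 0 R 5, but not 2 R 5.
So F validates K; T would additionally require R to be reflexive. The strongest is K.

K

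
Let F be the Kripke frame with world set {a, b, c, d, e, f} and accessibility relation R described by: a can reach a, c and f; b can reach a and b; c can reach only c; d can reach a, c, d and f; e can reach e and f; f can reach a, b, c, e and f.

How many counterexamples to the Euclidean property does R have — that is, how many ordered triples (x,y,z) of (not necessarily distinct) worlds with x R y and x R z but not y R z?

20

Enumerating: (a,c,a), (a,c,f), (b,a,b), (d,a,d), (d,c,a), (d,c,d), (d,c,f), (d,f,d), (f,a,b), (f,a,e), (f,b,c), (f,b,e), … and 8 more.
Total: 20.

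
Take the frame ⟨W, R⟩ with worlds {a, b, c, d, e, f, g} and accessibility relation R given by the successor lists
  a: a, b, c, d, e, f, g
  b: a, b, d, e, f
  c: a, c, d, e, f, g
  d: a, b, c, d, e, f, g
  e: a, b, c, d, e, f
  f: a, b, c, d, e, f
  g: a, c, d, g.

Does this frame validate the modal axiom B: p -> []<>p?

Axiom B corresponds to the accessibility relation being symmetric.
Symmetric: yes — every pair in R has its reverse in R.

Yes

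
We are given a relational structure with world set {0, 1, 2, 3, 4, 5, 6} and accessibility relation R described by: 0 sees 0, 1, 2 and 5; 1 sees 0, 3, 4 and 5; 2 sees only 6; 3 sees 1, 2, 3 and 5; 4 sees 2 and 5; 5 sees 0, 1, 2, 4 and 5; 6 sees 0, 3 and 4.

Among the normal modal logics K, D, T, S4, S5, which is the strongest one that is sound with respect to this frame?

Serial (axiom D): yes — every world has a successor (e.g. 0 R 0).
Reflexive (axiom T): no — 1 is not related to itself.
Transitive (axiom 4): no — 0 R 1 and 1 R 3, but not 0 R 3.
Euclidean (axiom 5): no — 0 R 1 and 0 R 2, but not 1 R 2.
So F validates K, D; T would additionally require R to be reflexive. The strongest is D.

D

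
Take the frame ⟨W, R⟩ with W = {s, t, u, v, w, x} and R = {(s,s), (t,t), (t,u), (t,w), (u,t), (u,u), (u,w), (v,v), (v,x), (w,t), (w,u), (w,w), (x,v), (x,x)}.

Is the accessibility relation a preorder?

Reflexive: yes — every world is R-related to itself.
Transitive: yes — every two-step R-path is closed by a direct edge.
So R is a preorder.

Yes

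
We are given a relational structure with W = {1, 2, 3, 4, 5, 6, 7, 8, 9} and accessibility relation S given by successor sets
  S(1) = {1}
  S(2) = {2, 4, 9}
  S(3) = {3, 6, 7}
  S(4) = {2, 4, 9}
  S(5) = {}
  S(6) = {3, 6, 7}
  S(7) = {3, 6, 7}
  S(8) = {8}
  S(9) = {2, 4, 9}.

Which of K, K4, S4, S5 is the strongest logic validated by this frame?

K4

Transitive (axiom 4): yes — every two-step S-path is closed by a direct edge.
Reflexive (axiom T): no — 5 is not related to itself.
Euclidean (axiom 5): yes — any two successors of a common world are S-related.
So F validates K, K4; S4 would additionally require S to be reflexive. The strongest is K4.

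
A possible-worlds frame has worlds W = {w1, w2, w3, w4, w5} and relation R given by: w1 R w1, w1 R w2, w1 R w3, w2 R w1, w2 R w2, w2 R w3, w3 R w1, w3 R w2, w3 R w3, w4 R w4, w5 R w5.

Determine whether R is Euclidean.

Euclidean: yes — any two successors of a common world are R-related.

Yes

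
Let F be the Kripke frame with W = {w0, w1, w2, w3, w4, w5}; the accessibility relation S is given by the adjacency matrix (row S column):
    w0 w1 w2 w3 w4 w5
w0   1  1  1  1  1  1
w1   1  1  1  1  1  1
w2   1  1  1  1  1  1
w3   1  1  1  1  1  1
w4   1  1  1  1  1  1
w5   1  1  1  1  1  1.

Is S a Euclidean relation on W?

Euclidean: yes — any two successors of a common world are S-related.

Yes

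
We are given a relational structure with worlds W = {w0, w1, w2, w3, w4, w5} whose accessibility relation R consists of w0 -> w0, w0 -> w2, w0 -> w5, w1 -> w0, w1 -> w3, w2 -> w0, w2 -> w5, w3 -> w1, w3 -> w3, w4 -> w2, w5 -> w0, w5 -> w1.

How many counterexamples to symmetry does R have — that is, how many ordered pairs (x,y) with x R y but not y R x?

4

Enumerating: (w1,w0), (w2,w5), (w4,w2), (w5,w1).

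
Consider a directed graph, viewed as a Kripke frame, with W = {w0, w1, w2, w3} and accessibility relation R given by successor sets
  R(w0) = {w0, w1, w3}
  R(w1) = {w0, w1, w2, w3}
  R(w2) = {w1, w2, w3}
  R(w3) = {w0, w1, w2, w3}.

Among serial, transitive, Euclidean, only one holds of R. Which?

Serial: yes — every world has a successor (e.g. w0 R w0).
Transitive: no — w0 R w1 and w1 R w2, but not w0 R w2.
Euclidean: no — w1 R w0 and w1 R w2, but not w0 R w2.
Only serial holds.

serial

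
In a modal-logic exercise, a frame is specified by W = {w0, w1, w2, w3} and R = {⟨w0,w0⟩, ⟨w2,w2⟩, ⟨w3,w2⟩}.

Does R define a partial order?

No

Reflexive: no — w1 is not related to itself.
Transitive: yes — every two-step R-path is closed by a direct edge.
Antisymmetric: yes — no distinct pair is related both ways.
So R is not a partial order.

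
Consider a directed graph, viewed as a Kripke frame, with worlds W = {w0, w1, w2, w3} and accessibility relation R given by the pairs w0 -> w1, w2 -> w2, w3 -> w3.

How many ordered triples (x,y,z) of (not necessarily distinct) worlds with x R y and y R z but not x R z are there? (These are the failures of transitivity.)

0

R is transitive; there are no such tuples.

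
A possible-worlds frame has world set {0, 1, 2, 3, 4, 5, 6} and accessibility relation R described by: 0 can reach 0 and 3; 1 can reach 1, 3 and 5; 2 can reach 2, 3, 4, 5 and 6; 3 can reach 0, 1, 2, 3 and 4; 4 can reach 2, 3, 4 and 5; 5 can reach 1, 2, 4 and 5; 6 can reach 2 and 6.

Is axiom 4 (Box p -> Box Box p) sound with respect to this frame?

By correspondence theory, 4 is valid on a frame iff R is transitive.
Transitive: no — 0 R 3 and 3 R 1, but not 0 R 1.

No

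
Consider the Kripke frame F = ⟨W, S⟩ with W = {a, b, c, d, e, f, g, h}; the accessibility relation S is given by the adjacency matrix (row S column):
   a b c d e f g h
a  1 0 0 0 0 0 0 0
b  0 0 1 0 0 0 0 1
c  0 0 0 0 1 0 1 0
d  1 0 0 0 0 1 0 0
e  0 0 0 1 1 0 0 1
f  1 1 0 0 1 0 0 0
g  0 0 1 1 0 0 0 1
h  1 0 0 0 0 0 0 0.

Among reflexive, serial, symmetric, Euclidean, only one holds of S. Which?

Reflexive: no — b is not related to itself.
Serial: yes — every world has a successor (e.g. a S a).
Symmetric: no — b S c but not c S b.
Euclidean: no — b S c and b S h, but not c S h.
Only serial holds.

serial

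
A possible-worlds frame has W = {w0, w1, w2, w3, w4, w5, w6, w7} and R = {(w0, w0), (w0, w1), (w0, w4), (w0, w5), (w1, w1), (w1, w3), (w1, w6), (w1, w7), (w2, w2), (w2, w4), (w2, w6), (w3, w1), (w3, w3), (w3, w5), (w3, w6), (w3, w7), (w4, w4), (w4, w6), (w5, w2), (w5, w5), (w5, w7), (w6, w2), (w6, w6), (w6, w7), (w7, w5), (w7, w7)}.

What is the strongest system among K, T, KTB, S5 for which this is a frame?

Reflexive (axiom T): yes — every world is R-related to itself.
Symmetric (axiom B): no — w0 R w1 but not w1 R w0.
Euclidean (axiom 5): no — w0 R w1 and w0 R w4, but not w1 R w4.
So F validates K, T; KTB would additionally require R to be symmetric. The strongest is T.

T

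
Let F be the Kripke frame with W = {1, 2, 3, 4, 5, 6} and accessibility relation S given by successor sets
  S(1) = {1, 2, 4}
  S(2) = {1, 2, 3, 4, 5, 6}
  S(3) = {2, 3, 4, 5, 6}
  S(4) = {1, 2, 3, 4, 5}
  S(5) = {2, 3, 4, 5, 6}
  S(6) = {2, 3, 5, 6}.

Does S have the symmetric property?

Yes

Symmetric: yes — every pair in S has its reverse in S.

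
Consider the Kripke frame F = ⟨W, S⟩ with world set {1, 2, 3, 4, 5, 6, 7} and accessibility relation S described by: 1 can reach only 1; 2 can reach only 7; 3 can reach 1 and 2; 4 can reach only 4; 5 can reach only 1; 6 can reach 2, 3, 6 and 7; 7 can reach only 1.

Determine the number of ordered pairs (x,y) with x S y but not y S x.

8

Enumerating: (2,7), (3,1), (3,2), (5,1), (6,2), (6,3), (6,7), (7,1).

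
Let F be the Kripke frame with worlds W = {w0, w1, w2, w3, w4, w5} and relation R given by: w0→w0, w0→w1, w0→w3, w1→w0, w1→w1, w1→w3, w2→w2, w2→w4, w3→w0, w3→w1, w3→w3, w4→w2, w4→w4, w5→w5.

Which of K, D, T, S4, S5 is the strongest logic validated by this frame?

Serial (axiom D): yes — every world has a successor (e.g. w0 R w0).
Reflexive (axiom T): yes — every world is R-related to itself.
Transitive (axiom 4): yes — every two-step R-path is closed by a direct edge.
Euclidean (axiom 5): yes — any two successors of a common world are R-related.
So F validates K, D, T, S4, S5. The strongest is S5.

S5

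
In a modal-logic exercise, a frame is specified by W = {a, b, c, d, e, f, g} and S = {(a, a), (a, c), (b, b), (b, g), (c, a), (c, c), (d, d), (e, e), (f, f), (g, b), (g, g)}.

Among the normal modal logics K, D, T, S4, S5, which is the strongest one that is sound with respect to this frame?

S5

Serial (axiom D): yes — every world has a successor (e.g. a S a).
Reflexive (axiom T): yes — every world is S-related to itself.
Transitive (axiom 4): yes — every two-step S-path is closed by a direct edge.
Euclidean (axiom 5): yes — any two successors of a common world are S-related.
So F validates K, D, T, S4, S5. The strongest is S5.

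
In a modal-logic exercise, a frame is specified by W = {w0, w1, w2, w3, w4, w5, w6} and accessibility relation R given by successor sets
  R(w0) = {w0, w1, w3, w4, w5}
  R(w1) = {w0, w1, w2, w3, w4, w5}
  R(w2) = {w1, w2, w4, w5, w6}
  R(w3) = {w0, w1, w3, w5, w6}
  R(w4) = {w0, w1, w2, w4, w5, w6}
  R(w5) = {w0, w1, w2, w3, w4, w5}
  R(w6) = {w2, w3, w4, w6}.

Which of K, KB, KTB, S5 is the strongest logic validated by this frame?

KTB

Symmetric (axiom B): yes — every pair in R has its reverse in R.
Reflexive (axiom T): yes — every world is R-related to itself.
Euclidean (axiom 5): no — w0 R w3 and w0 R w4, but not w3 R w4.
So F validates K, KB, KTB; S5 would additionally require R to be Euclidean. The strongest is KTB.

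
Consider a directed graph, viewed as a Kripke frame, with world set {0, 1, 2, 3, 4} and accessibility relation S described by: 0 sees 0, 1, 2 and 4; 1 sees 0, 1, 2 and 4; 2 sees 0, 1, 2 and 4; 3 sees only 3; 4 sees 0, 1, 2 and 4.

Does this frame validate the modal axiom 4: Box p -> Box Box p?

Yes

By correspondence theory, 4 is valid on a frame iff S is transitive.
Transitive: yes — every two-step S-path is closed by a direct edge.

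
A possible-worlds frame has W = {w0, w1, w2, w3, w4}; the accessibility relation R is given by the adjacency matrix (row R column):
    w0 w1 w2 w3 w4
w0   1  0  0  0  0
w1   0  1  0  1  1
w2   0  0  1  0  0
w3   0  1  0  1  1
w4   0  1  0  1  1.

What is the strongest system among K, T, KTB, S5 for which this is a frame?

S5

Reflexive (axiom T): yes — every world is R-related to itself.
Symmetric (axiom B): yes — every pair in R has its reverse in R.
Euclidean (axiom 5): yes — any two successors of a common world are R-related.
So F validates K, T, KTB, S5. The strongest is S5.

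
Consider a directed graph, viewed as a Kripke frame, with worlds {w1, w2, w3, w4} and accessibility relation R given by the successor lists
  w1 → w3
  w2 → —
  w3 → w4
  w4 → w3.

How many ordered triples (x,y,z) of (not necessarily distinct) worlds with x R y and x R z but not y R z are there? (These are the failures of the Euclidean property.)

3

Enumerating: (w1,w3,w3), (w3,w4,w4), (w4,w3,w3).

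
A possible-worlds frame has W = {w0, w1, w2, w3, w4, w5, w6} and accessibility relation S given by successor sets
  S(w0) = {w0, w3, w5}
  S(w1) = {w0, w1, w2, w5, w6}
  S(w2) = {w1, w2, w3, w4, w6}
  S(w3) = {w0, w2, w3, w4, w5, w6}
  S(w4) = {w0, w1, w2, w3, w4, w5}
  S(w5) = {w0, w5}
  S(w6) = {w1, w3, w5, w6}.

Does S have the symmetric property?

No

Symmetric: no — w1 S w0 but not w0 S w1.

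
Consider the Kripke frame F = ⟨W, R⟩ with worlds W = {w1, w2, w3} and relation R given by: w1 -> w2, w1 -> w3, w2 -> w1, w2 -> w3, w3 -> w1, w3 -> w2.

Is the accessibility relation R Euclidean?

Euclidean: no — w1 R w2 and w1 R w2, but not w2 R w2.

No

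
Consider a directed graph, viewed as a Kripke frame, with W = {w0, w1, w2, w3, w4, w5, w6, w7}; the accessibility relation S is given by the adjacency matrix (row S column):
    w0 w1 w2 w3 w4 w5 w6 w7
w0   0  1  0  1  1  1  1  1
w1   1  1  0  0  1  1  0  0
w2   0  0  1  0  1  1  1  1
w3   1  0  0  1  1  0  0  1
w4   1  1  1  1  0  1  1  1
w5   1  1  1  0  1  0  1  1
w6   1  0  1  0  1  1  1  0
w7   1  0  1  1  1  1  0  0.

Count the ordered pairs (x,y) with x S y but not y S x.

S is symmetric; there are no such tuples.

0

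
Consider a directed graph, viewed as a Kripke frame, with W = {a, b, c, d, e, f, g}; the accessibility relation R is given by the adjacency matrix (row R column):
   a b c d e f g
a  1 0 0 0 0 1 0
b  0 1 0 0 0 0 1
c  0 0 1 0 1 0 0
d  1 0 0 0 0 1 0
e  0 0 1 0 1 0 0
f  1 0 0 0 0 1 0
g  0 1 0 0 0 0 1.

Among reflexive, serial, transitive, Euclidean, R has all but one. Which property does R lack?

Reflexive: no — d is not related to itself.
Serial: yes — every world has a successor (e.g. a R a).
Transitive: yes — every two-step R-path is closed by a direct edge.
Euclidean: yes — any two successors of a common world are R-related.
Only reflexive fails.

reflexive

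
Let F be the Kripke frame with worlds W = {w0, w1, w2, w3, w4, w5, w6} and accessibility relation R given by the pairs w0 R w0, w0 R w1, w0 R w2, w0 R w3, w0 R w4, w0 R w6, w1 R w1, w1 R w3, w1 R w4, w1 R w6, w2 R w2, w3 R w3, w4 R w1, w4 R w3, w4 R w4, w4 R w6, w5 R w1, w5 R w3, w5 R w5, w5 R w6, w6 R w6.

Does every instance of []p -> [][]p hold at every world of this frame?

No

By correspondence theory, 4 is valid on a frame iff R is transitive.
Transitive: no — w5 R w1 and w1 R w4, but not w5 R w4.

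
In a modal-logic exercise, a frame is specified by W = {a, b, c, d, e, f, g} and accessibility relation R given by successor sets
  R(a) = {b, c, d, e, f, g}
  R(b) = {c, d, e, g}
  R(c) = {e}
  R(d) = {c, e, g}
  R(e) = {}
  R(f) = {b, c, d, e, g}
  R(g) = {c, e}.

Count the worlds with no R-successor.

Enumerating: e.

1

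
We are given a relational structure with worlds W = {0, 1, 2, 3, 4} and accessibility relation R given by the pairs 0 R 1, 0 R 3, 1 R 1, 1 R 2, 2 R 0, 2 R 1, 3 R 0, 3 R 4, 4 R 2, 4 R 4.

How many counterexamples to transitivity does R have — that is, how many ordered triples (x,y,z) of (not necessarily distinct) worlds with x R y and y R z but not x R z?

11

Enumerating: (0,1,2), (0,3,0), (0,3,4), (1,2,0), (2,0,3), (2,1,2), (3,0,1), (3,0,3), (3,4,2), (4,2,0), (4,2,1).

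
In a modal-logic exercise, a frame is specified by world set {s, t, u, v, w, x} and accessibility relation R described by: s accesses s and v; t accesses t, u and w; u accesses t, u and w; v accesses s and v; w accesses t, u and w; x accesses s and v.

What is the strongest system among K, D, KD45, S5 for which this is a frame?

KD45

Serial (axiom D): yes — every world has a successor (e.g. s R s).
Euclidean (axiom 5): yes — any two successors of a common world are R-related.
Transitive (axiom 4): yes — every two-step R-path is closed by a direct edge.
Reflexive (axiom T): no — x is not related to itself.
So F validates K, D, KD45; S5 would additionally require R to be reflexive. The strongest is KD45.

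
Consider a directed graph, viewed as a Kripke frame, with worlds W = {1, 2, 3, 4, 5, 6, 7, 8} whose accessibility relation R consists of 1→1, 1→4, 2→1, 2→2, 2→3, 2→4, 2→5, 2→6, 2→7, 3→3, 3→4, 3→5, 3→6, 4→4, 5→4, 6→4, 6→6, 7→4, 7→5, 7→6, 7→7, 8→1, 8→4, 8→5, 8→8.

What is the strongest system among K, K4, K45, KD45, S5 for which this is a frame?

Transitive (axiom 4): yes — every two-step R-path is closed by a direct edge.
Euclidean (axiom 5): no — 2 R 1 and 2 R 3, but not 1 R 3.
Serial (axiom D): yes — every world has a successor (e.g. 1 R 1).
Reflexive (axiom T): no — 5 is not related to itself.
So F validates K, K4; K45 would additionally require R to be Euclidean. The strongest is K4.

K4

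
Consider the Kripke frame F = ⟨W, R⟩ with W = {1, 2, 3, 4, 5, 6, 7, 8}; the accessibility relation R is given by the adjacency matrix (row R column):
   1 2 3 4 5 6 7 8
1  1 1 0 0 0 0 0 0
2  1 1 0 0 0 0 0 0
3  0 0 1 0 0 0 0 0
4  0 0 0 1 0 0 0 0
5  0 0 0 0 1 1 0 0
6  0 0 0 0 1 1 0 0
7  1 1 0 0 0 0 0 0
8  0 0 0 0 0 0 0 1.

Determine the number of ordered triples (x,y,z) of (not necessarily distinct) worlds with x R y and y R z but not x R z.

0

R is transitive; there are no such tuples.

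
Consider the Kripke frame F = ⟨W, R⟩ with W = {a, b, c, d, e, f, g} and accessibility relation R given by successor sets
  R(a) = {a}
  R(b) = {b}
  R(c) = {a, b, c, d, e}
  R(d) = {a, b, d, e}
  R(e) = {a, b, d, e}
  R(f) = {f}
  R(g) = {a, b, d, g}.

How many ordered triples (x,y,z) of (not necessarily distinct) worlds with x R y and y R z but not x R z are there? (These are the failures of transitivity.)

1

Enumerating: (g,d,e).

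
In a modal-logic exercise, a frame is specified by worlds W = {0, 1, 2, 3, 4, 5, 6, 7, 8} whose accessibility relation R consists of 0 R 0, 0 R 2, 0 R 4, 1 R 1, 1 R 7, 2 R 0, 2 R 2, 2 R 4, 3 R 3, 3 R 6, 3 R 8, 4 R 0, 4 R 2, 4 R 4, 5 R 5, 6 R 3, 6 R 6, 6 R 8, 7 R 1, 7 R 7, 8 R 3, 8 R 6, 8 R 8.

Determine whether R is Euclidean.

Yes

Euclidean: yes — any two successors of a common world are R-related.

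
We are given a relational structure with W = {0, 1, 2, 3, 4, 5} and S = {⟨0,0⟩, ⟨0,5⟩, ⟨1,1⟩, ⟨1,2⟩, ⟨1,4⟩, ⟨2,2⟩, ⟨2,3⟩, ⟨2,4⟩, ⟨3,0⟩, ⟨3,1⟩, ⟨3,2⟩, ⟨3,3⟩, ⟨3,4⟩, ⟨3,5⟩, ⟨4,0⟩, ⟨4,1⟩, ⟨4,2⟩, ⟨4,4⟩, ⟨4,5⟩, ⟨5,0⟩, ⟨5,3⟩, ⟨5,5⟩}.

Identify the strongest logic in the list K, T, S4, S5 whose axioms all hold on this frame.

Reflexive (axiom T): yes — every world is S-related to itself.
Transitive (axiom 4): no — 0 S 5 and 5 S 3, but not 0 S 3.
Euclidean (axiom 5): no — 2 S 4 and 2 S 3, but not 4 S 3.
So F validates K, T; S4 would additionally require S to be transitive. The strongest is T.

T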